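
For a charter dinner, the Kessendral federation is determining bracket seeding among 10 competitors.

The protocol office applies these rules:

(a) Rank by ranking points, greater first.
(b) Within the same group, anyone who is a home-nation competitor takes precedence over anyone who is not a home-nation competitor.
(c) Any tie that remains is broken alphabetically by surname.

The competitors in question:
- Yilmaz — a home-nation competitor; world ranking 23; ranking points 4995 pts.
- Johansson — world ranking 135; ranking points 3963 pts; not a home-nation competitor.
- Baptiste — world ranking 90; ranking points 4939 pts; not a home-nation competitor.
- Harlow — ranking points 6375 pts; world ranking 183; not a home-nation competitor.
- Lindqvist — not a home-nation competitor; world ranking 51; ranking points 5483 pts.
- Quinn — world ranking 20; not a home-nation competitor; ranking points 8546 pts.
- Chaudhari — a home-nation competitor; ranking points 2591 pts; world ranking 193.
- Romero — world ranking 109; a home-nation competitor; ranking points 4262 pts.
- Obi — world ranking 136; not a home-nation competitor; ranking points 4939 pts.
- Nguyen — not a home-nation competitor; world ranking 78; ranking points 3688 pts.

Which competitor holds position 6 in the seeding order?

By ranking points (higher first): Quinn (8546 pts); then Harlow (6375 pts); then Lindqvist (5483 pts); then Yilmaz (4995 pts); then Baptiste and Obi (both 4939 pts); then Romero (4262 pts); then Johansson (3963 pts); then Nguyen (3688 pts); then Chaudhari (2591 pts).
Baptiste and Obi are each not a home-nation competitor, so the next rule applies.
Among Baptiste and Obi, alphabetically by surname: Baptiste before Obi.
Order: Quinn, Harlow, Lindqvist, Yilmaz, Baptiste, Obi, Romero, Johansson, Nguyen, Chaudhari.

Obi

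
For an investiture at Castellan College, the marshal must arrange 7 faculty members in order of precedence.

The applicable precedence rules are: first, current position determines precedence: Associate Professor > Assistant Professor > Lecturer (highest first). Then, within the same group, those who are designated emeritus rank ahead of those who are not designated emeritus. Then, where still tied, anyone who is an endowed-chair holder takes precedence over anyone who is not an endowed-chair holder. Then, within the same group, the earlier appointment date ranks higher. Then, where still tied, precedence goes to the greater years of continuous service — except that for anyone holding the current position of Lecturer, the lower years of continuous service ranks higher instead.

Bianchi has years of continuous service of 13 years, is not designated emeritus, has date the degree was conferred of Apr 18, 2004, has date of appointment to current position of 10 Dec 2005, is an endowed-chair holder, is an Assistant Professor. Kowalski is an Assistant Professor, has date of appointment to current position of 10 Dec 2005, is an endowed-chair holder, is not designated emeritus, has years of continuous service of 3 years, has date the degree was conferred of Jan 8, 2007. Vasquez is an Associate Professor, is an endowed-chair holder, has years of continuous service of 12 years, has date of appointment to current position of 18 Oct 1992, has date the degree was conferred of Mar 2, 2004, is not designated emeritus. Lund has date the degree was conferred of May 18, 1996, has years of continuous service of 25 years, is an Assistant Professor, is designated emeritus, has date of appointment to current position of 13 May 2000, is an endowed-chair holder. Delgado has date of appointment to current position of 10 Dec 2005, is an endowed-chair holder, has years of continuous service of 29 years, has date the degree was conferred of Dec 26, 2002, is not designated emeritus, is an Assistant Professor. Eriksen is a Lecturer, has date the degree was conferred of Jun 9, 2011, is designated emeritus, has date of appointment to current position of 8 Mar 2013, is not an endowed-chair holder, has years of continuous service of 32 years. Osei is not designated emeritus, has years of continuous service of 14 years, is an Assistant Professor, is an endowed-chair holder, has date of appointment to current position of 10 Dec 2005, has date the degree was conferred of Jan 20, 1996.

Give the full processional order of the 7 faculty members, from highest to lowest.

By current position: Vasquez (Associate Professor); then Lund, Delgado, Osei, Bianchi and Kowalski (Assistant Professor); then Eriksen (Lecturer).
Among Lund, Delgado, Osei, Bianchi and Kowalski, designated emeritus before not designated emeritus: Lund (designated emeritus) before Delgado, Osei, Bianchi and Kowalski (not designated emeritus).
Delgado, Osei, Bianchi and Kowalski are each an endowed-chair holder, so the next rule applies.
Delgado, Osei, Bianchi and Kowalski all have date of appointment to current position 10 Dec 2005, so the next rule applies.
Among Delgado, Osei, Bianchi and Kowalski, by years of continuous service (higher first): Delgado (29 years) before Osei (14 years) before Bianchi (13 years) before Kowalski (3 years).
Full order: Vasquez, Lund, Delgado, Osei, Bianchi, Kowalski, Eriksen.

Vasquez, Lund, Delgado, Osei, Bianchi, Kowalski, Eriksen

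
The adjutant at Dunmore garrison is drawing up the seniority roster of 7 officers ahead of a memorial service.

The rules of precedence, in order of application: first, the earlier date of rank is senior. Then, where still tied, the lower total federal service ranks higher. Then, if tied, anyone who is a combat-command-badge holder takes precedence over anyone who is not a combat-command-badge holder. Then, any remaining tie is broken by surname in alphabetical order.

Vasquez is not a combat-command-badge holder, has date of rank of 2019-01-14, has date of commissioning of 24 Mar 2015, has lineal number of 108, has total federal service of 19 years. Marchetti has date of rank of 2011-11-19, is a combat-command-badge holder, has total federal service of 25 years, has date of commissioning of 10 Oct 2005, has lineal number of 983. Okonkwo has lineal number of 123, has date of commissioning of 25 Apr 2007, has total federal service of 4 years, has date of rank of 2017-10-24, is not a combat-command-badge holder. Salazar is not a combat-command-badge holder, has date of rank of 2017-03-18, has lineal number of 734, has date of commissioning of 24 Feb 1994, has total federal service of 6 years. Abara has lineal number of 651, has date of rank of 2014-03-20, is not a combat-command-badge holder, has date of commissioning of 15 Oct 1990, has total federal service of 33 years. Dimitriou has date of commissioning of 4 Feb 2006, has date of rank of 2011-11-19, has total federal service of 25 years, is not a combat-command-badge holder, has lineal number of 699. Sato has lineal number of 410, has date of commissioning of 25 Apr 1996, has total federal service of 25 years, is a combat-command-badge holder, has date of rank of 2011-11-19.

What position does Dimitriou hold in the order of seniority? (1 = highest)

By date of rank (earlier first): Marchetti, Sato and Dimitriou (each 2011-11-19); then Abara (2014-03-20); then Salazar (2017-03-18); then Okonkwo (2017-10-24); then Vasquez (2019-01-14).
Marchetti, Sato and Dimitriou all have total federal service 25 years, so the next rule applies.
Among Marchetti, Sato and Dimitriou, a combat-command-badge holder before not a combat-command-badge holder: Marchetti and Sato (a combat-command-badge holder) before Dimitriou (not a combat-command-badge holder).
Among Marchetti and Sato, alphabetically by surname: Marchetti before Sato.
Order: Marchetti, Sato, Dimitriou, Abara, Salazar, Okonkwo, Vasquez. So position 3.

3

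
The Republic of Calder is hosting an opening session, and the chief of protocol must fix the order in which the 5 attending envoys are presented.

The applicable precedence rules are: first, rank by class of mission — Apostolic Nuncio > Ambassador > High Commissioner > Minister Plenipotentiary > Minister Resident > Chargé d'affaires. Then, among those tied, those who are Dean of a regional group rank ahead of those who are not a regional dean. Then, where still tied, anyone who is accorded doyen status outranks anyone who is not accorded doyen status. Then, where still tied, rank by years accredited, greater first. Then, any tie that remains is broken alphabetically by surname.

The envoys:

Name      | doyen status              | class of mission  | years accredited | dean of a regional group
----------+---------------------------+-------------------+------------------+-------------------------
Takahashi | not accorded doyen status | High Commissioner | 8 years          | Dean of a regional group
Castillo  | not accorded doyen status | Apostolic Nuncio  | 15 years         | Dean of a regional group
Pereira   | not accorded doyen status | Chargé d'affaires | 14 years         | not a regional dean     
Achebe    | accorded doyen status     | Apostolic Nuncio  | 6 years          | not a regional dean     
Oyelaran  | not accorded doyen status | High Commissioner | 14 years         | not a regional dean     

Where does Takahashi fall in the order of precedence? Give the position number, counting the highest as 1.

By class of mission: Castillo and Achebe (Apostolic Nuncio); then Takahashi and Oyelaran (High Commissioner); then Pereira (Chargé d'affaires).
Among Castillo and Achebe, Dean of a regional group before not a regional dean: Castillo (Dean of a regional group) before Achebe (not a regional dean).
Among Takahashi and Oyelaran, Dean of a regional group before not a regional dean: Takahashi (Dean of a regional group) before Oyelaran (not a regional dean).
Order: Castillo, Achebe, Takahashi, Oyelaran, Pereira. So position 3.

3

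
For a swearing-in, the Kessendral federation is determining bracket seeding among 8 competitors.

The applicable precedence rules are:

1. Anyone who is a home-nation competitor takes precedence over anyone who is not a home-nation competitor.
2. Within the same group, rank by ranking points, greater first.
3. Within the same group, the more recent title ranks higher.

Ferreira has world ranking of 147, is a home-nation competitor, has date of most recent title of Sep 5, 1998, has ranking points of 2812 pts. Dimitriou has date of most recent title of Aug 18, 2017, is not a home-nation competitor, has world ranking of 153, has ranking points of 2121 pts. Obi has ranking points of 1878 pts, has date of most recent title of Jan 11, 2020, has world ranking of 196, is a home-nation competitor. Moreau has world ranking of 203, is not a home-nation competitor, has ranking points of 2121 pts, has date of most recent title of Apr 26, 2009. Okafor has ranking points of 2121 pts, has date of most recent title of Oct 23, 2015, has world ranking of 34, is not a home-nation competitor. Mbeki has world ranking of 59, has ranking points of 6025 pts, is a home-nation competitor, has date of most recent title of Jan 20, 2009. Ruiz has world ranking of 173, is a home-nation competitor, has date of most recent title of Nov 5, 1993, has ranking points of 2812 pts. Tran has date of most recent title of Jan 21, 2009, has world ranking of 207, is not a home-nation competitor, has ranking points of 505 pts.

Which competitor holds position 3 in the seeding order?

Ruiz

By the first rule: Mbeki, Ferreira, Ruiz and Obi (each a home-nation competitor); then Dimitriou, Okafor, Moreau and Tran (each not a home-nation competitor).
Among Mbeki, Ferreira, Ruiz and Obi, by ranking points (higher first): Mbeki (6025 pts) before Ferreira and Ruiz (2812 pts) before Obi (1878 pts).
Among Ferreira and Ruiz, by date of most recent title (later first): Ferreira (Sep 5, 1998) before Ruiz (Nov 5, 1993).
Among Dimitriou, Okafor, Moreau and Tran, by ranking points (higher first): Dimitriou, Okafor and Moreau (2121 pts) before Tran (505 pts).
Among Dimitriou, Okafor and Moreau, by date of most recent title (later first): Dimitriou (Aug 18, 2017) before Okafor (Oct 23, 2015) before Moreau (Apr 26, 2009).
Order: Mbeki, Ferreira, Ruiz, Obi, Dimitriou, Okafor, Moreau, Tran.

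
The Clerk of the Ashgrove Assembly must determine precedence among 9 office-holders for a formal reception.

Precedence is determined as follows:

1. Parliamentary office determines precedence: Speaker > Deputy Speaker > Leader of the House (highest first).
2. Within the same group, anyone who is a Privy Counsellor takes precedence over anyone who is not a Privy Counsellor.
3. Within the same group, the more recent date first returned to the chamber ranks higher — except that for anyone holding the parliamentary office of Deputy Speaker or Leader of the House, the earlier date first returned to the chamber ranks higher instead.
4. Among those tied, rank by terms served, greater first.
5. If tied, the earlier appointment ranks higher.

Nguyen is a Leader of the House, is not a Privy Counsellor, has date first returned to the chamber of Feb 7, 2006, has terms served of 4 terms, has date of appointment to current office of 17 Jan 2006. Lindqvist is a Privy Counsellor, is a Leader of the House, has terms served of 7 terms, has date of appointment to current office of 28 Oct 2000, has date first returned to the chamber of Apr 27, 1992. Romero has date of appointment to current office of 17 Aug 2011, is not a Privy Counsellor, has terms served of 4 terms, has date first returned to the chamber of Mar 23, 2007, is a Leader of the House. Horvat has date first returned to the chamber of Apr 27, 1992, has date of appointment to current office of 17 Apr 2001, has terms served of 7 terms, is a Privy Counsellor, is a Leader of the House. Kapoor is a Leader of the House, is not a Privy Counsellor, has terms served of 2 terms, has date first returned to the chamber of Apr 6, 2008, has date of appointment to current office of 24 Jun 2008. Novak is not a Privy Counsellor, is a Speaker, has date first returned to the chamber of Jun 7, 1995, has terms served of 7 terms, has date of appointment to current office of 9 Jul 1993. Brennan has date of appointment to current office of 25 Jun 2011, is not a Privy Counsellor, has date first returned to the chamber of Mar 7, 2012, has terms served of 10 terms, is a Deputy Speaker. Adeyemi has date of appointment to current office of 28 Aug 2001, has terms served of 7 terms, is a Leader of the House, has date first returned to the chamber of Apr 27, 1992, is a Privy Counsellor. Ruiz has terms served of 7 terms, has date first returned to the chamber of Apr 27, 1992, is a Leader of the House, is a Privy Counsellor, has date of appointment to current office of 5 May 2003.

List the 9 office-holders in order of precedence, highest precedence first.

Novak, Brennan, Lindqvist, Horvat, Adeyemi, Ruiz, Nguyen, Romero, Kapoor

By parliamentary office: Novak (Speaker); then Brennan (Deputy Speaker); then Lindqvist, Horvat, Adeyemi, Ruiz, Nguyen, Romero and Kapoor (Leader of the House).
Among Lindqvist, Horvat, Adeyemi, Ruiz, Nguyen, Romero and Kapoor, a Privy Counsellor before not a Privy Counsellor: Lindqvist, Horvat, Adeyemi and Ruiz (a Privy Counsellor) before Nguyen, Romero and Kapoor (not a Privy Counsellor).
Lindqvist, Horvat, Adeyemi and Ruiz all have date first returned to the chamber Apr 27, 1992, so the next rule applies.
Lindqvist, Horvat, Adeyemi and Ruiz all have terms served 7 terms, so the next rule applies.
Among Lindqvist, Horvat, Adeyemi and Ruiz, by date of appointment to current office (earlier first): Lindqvist (28 Oct 2000) before Horvat (17 Apr 2001) before Adeyemi (28 Aug 2001) before Ruiz (5 May 2003).
Among Nguyen, Romero and Kapoor, by date first returned to the chamber (earlier first) (reversed rule for this group): Nguyen (Feb 7, 2006) before Romero (Mar 23, 2007) before Kapoor (Apr 6, 2008).
Full order: Novak, Brennan, Lindqvist, Horvat, Adeyemi, Ruiz, Nguyen, Romero, Kapoor.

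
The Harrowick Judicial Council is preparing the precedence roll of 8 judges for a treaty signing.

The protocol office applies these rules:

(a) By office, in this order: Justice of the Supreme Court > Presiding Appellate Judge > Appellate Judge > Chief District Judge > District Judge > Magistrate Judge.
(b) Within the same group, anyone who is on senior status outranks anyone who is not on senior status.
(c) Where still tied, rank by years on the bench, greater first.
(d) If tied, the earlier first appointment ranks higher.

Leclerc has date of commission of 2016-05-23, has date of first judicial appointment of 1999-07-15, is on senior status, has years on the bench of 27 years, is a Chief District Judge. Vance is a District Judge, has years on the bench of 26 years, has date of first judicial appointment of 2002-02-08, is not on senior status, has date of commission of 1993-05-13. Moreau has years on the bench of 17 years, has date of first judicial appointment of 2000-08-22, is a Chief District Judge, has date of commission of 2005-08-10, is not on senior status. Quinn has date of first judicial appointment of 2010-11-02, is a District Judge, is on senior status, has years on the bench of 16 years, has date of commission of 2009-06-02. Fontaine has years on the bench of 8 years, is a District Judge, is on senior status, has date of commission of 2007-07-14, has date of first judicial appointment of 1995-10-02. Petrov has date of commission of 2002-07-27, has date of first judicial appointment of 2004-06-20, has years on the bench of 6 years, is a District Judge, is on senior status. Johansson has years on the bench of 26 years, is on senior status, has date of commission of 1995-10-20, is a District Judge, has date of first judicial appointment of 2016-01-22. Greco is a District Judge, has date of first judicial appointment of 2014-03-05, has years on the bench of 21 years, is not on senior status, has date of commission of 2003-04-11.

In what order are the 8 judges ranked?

By office: Leclerc and Moreau (Chief District Judge); then Johansson, Quinn, Fontaine, Petrov, Vance and Greco (District Judge).
Among Leclerc and Moreau, on senior status before not on senior status: Leclerc (on senior status) before Moreau (not on senior status).
Among Johansson, Quinn, Fontaine, Petrov, Vance and Greco, on senior status before not on senior status: Johansson, Quinn, Fontaine and Petrov (on senior status) before Vance and Greco (not on senior status).
Among Johansson, Quinn, Fontaine and Petrov, by years on the bench (higher first): Johansson (26 years) before Quinn (16 years) before Fontaine (8 years) before Petrov (6 years).
Among Vance and Greco, by years on the bench (higher first): Vance (26 years) before Greco (21 years).
Full order: Leclerc, Moreau, Johansson, Quinn, Fontaine, Petrov, Vance, Greco.

Leclerc, Moreau, Johansson, Quinn, Fontaine, Petrov, Vance, Greco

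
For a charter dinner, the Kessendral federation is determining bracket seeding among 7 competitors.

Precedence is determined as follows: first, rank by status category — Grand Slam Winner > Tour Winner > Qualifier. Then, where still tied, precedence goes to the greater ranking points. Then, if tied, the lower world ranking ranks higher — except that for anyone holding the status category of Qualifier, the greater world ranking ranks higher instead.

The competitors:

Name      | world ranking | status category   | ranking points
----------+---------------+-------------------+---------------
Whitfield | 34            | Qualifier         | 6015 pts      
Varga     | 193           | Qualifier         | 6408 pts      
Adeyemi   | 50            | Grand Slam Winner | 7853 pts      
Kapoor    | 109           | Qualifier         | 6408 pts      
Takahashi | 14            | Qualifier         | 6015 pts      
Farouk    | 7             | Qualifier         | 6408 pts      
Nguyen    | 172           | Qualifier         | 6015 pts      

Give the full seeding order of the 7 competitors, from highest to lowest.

By status category: Adeyemi (Grand Slam Winner); then Varga, Kapoor, Farouk, Nguyen, Whitfield and Takahashi (Qualifier).
Among Varga, Kapoor, Farouk, Nguyen, Whitfield and Takahashi, by ranking points (higher first): Varga, Kapoor and Farouk (6408 pts) before Nguyen, Whitfield and Takahashi (6015 pts).
Among Varga, Kapoor and Farouk, by world ranking (higher first) (reversed rule for this group): Varga (193) before Kapoor (109) before Farouk (7).
Among Nguyen, Whitfield and Takahashi, by world ranking (higher first) (reversed rule for this group): Nguyen (172) before Whitfield (34) before Takahashi (14).
Full order: Adeyemi, Varga, Kapoor, Farouk, Nguyen, Whitfield, Takahashi.

Adeyemi, Varga, Kapoor, Farouk, Nguyen, Whitfield, Takahashi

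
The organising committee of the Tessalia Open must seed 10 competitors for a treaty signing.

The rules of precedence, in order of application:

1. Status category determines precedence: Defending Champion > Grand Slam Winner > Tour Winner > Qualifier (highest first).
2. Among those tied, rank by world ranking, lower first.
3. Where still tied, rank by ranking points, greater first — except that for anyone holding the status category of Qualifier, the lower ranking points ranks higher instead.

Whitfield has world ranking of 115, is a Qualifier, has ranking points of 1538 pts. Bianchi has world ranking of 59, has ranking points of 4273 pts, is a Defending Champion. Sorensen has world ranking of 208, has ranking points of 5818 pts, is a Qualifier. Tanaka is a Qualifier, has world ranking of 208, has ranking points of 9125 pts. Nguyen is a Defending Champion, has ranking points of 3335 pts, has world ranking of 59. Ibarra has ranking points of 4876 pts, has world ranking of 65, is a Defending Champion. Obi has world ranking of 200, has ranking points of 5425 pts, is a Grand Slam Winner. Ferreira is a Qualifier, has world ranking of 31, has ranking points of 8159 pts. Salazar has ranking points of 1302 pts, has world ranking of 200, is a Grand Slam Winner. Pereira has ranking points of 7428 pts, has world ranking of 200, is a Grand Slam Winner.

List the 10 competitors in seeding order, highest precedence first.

Bianchi, Nguyen, Ibarra, Pereira, Obi, Salazar, Ferreira, Whitfield, Sorensen, Tanaka

By status category: Bianchi, Nguyen and Ibarra (Defending Champion); then Pereira, Obi and Salazar (Grand Slam Winner); then Ferreira, Whitfield, Sorensen and Tanaka (Qualifier).
Among Bianchi, Nguyen and Ibarra, by world ranking (lower first): Bianchi and Nguyen (59) before Ibarra (65).
Among Bianchi and Nguyen, by ranking points (higher first): Bianchi (4273 pts) before Nguyen (3335 pts).
Pereira, Obi and Salazar all have world ranking 200, so the next rule applies.
Among Pereira, Obi and Salazar, by ranking points (higher first): Pereira (7428 pts) before Obi (5425 pts) before Salazar (1302 pts).
Among Ferreira, Whitfield, Sorensen and Tanaka, by world ranking (lower first): Ferreira (31) before Whitfield (115) before Sorensen and Tanaka (208).
Among Sorensen and Tanaka, by ranking points (lower first) (reversed rule for this group): Sorensen (5818 pts) before Tanaka (9125 pts).
Full order: Bianchi, Nguyen, Ibarra, Pereira, Obi, Salazar, Ferreira, Whitfield, Sorensen, Tanaka.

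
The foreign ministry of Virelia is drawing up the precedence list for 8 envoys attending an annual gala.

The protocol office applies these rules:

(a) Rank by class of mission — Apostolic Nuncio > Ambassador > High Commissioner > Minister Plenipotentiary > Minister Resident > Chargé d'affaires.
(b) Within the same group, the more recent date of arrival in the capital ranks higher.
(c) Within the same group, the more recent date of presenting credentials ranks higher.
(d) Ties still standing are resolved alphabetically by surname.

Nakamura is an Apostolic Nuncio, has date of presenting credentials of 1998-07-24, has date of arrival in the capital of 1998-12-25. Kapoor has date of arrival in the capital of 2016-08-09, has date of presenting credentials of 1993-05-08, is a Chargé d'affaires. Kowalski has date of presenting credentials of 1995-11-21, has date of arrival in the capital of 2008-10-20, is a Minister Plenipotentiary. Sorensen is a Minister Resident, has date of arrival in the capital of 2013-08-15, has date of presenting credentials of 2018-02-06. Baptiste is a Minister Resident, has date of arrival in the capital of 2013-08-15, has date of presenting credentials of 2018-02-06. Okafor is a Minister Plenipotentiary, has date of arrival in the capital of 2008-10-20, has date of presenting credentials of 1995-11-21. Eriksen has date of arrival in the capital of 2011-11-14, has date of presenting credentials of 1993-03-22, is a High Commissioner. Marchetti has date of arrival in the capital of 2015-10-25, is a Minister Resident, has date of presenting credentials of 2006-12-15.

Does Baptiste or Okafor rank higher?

Okafor

By class of mission: Nakamura (Apostolic Nuncio); then Eriksen (High Commissioner); then Kowalski and Okafor (Minister Plenipotentiary); then Marchetti, Baptiste and Sorensen (Minister Resident); then Kapoor (Chargé d'affaires).
Kowalski and Okafor both have date of arrival in the capital 2008-10-20, so the next rule applies.
Kowalski and Okafor both have date of presenting credentials 1995-11-21, so the next rule applies.
Among Kowalski and Okafor, alphabetically by surname: Kowalski before Okafor.
Among Marchetti, Baptiste and Sorensen, by date of arrival in the capital (later first): Marchetti (2015-10-25) before Baptiste and Sorensen (2013-08-15).
Baptiste and Sorensen both have date of presenting credentials 2018-02-06, so the next rule applies.
Among Baptiste and Sorensen, alphabetically by surname: Baptiste before Sorensen.
So Okafor takes precedence.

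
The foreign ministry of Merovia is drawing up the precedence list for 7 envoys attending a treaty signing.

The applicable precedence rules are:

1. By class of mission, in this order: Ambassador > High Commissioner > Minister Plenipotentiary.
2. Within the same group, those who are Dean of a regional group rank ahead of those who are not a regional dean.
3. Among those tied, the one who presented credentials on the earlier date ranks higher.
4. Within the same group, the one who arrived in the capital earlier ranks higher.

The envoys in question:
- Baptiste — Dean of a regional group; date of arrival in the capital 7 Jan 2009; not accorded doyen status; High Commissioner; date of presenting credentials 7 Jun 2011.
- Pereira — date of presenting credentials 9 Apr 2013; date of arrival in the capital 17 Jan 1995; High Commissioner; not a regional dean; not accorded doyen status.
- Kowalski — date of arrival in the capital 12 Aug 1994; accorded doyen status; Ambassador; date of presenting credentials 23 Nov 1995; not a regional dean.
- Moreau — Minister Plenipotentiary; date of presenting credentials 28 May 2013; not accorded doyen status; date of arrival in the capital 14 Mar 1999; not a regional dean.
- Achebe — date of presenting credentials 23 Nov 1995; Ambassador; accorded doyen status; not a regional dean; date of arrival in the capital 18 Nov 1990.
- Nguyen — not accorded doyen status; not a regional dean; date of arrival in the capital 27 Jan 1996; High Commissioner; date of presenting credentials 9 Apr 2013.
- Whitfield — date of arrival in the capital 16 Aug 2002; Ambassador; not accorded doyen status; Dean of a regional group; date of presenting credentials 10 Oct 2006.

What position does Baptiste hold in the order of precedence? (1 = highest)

By class of mission: Whitfield, Achebe and Kowalski (Ambassador); then Baptiste, Pereira and Nguyen (High Commissioner); then Moreau (Minister Plenipotentiary).
Among Whitfield, Achebe and Kowalski, Dean of a regional group before not a regional dean: Whitfield (Dean of a regional group) before Achebe and Kowalski (not a regional dean).
Achebe and Kowalski both have date of presenting credentials 23 Nov 1995, so the next rule applies.
Among Achebe and Kowalski, by date of arrival in the capital (earlier first): Achebe (18 Nov 1990) before Kowalski (12 Aug 1994).
Among Baptiste, Pereira and Nguyen, Dean of a regional group before not a regional dean: Baptiste (Dean of a regional group) before Pereira and Nguyen (not a regional dean).
Pereira and Nguyen both have date of presenting credentials 9 Apr 2013, so the next rule applies.
Among Pereira and Nguyen, by date of arrival in the capital (earlier first): Pereira (17 Jan 1995) before Nguyen (27 Jan 1996).
Order: Whitfield, Achebe, Kowalski, Baptiste, Pereira, Nguyen, Moreau. So position 4.

4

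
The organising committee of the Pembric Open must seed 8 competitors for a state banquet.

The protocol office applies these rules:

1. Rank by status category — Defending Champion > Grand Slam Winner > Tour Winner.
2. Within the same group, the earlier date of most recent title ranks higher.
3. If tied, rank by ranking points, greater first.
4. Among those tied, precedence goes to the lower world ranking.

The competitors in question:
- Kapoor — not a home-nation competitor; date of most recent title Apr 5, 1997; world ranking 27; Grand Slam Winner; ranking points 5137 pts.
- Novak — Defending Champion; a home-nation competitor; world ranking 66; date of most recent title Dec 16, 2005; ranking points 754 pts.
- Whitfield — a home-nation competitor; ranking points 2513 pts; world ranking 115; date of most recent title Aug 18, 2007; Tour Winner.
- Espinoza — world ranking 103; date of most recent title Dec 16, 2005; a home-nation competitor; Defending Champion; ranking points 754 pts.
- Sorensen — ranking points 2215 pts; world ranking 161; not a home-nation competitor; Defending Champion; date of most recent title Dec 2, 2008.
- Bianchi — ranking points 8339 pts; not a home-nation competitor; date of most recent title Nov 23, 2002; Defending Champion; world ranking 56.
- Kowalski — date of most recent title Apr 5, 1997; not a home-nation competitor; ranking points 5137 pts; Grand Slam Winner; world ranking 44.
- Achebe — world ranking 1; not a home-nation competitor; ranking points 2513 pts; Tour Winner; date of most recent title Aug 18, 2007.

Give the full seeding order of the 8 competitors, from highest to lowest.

By status category: Bianchi, Novak, Espinoza and Sorensen (Defending Champion); then Kapoor and Kowalski (Grand Slam Winner); then Achebe and Whitfield (Tour Winner).
Among Bianchi, Novak, Espinoza and Sorensen, by date of most recent title (earlier first): Bianchi (Nov 23, 2002) before Novak and Espinoza (Dec 16, 2005) before Sorensen (Dec 2, 2008).
Novak and Espinoza both have ranking points 754 pts, so the next rule applies.
Among Novak and Espinoza, by world ranking (lower first): Novak (66) before Espinoza (103).
Kapoor and Kowalski both have date of most recent title Apr 5, 1997, so the next rule applies.
Kapoor and Kowalski both have ranking points 5137 pts, so the next rule applies.
Among Kapoor and Kowalski, by world ranking (lower first): Kapoor (27) before Kowalski (44).
Achebe and Whitfield both have date of most recent title Aug 18, 2007, so the next rule applies.
Achebe and Whitfield both have ranking points 2513 pts, so the next rule applies.
Among Achebe and Whitfield, by world ranking (lower first): Achebe (1) before Whitfield (115).
Full order: Bianchi, Novak, Espinoza, Sorensen, Kapoor, Kowalski, Achebe, Whitfield.

Bianchi, Novak, Espinoza, Sorensen, Kapoor, Kowalski, Achebe, Whitfield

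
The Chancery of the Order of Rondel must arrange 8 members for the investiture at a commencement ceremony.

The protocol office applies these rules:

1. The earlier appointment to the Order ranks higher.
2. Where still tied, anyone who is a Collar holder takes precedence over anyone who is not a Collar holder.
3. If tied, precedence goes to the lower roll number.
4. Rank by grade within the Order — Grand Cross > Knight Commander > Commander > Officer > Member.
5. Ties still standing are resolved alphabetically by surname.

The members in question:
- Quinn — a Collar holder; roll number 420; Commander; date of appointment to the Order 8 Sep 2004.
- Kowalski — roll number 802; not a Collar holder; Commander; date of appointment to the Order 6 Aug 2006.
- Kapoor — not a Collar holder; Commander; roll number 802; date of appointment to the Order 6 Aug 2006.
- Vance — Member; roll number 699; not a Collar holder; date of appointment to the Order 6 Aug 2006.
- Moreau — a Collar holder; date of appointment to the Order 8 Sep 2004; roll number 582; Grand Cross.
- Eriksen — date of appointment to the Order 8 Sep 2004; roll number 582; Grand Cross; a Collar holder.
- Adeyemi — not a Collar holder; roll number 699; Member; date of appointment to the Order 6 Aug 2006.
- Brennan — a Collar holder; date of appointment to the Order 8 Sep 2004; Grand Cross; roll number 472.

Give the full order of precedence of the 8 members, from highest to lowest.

By date of appointment to the Order (earlier first): Quinn, Brennan, Eriksen and Moreau (each 8 Sep 2004); then Adeyemi, Vance, Kapoor and Kowalski (each 6 Aug 2006).
Quinn, Brennan, Eriksen and Moreau are each a Collar holder, so the next rule applies.
Among Quinn, Brennan, Eriksen and Moreau, by roll number (lower first): Quinn (420) before Brennan (472) before Eriksen and Moreau (582).
Eriksen and Moreau are each Grand Cross, so the next rule applies.
Among Eriksen and Moreau, alphabetically by surname: Eriksen before Moreau.
Adeyemi, Vance, Kapoor and Kowalski are each not a Collar holder, so the next rule applies.
Among Adeyemi, Vance, Kapoor and Kowalski, by roll number (lower first): Adeyemi and Vance (699) before Kapoor and Kowalski (802).
Adeyemi and Vance are each Member, so the next rule applies.
Among Adeyemi and Vance, alphabetically by surname: Adeyemi before Vance.
Kapoor and Kowalski are each Commander, so the next rule applies.
Among Kapoor and Kowalski, alphabetically by surname: Kapoor before Kowalski.
Full order: Quinn, Brennan, Eriksen, Moreau, Adeyemi, Vance, Kapoor, Kowalski.

Quinn, Brennan, Eriksen, Moreau, Adeyemi, Vance, Kapoor, Kowalski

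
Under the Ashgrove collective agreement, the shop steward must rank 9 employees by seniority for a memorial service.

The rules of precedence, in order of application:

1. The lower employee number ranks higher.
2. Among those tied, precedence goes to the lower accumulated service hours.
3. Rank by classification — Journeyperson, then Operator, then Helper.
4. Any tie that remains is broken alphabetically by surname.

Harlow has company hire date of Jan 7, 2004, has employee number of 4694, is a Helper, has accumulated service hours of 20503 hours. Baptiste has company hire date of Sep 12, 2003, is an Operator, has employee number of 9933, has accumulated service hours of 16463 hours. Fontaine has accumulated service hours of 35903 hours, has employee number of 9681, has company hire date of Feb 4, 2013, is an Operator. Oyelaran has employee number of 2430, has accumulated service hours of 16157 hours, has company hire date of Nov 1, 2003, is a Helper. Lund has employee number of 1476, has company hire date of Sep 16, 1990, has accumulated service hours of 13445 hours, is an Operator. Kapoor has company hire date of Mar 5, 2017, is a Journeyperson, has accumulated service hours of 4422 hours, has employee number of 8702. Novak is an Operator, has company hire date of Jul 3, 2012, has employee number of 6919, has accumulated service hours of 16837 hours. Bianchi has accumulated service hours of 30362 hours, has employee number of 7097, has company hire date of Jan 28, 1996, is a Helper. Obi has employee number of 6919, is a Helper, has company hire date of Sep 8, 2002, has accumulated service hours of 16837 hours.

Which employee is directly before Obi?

By employee number (lower first): Lund (1476); then Oyelaran (2430); then Harlow (4694); then Novak and Obi (both 6919); then Bianchi (7097); then Kapoor (8702); then Fontaine (9681); then Baptiste (9933).
Novak and Obi both have accumulated service hours 16837 hours, so the next rule applies.
Among Novak and Obi, by classification: Novak (Operator) before Obi (Helper).
Order: Lund, Oyelaran, Harlow, Novak, Obi, Bianchi, Kapoor, Fontaine, Baptiste.

Novak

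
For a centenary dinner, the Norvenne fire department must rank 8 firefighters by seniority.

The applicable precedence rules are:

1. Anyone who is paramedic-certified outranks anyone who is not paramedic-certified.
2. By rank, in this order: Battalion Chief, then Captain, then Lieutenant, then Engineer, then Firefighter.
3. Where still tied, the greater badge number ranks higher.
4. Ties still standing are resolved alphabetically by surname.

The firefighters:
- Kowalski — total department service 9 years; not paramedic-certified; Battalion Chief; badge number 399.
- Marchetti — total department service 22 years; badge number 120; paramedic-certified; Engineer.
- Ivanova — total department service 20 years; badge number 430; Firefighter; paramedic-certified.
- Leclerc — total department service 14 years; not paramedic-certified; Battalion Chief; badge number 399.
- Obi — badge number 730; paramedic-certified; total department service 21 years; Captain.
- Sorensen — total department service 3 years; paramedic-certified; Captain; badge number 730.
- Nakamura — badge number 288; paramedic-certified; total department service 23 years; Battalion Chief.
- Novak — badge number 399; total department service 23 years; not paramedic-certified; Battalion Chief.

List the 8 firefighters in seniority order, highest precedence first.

By the first rule: Nakamura, Obi, Sorensen, Marchetti and Ivanova (each paramedic-certified); then Kowalski, Leclerc and Novak (each not paramedic-certified).
Among Nakamura, Obi, Sorensen, Marchetti and Ivanova, by rank: Nakamura (Battalion Chief) before Obi and Sorensen (Captain) before Marchetti (Engineer) before Ivanova (Firefighter).
Obi and Sorensen both have badge number 730, so the next rule applies.
Among Obi and Sorensen, alphabetically by surname: Obi before Sorensen.
Kowalski, Leclerc and Novak are each Battalion Chief, so the next rule applies.
Kowalski, Leclerc and Novak all have badge number 399, so the next rule applies.
Among Kowalski, Leclerc and Novak, alphabetically by surname: Kowalski before Leclerc before Novak.
Full order: Nakamura, Obi, Sorensen, Marchetti, Ivanova, Kowalski, Leclerc, Novak.

Nakamura, Obi, Sorensen, Marchetti, Ivanova, Kowalski, Leclerc, Novak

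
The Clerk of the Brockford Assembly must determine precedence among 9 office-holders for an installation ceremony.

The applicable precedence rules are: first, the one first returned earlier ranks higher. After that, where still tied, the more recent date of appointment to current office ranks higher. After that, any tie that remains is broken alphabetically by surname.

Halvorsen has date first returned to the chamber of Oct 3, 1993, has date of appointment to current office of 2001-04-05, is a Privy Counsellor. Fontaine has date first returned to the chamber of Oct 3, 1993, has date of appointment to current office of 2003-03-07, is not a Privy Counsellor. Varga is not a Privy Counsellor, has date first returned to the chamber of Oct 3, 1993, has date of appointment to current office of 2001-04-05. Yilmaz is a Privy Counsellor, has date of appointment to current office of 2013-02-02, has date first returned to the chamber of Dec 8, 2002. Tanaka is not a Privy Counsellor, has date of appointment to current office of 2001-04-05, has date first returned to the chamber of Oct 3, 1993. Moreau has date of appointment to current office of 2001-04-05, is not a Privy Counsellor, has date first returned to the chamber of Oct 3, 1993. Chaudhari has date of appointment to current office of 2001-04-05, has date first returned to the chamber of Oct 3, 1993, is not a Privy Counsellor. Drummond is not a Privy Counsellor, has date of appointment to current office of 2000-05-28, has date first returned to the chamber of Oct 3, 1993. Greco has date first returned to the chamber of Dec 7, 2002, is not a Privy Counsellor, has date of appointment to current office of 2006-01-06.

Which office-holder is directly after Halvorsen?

Moreau

By date first returned to the chamber (earlier first): Fontaine, Chaudhari, Halvorsen, Moreau, Tanaka, Varga and Drummond (each Oct 3, 1993); then Greco (Dec 7, 2002); then Yilmaz (Dec 8, 2002).
Among Fontaine, Chaudhari, Halvorsen, Moreau, Tanaka, Varga and Drummond, by date of appointment to current office (later first): Fontaine (2003-03-07) before Chaudhari, Halvorsen, Moreau, Tanaka and Varga (2001-04-05) before Drummond (2000-05-28).
Among Chaudhari, Halvorsen, Moreau, Tanaka and Varga, alphabetically by surname: Chaudhari before Halvorsen before Moreau before Tanaka before Varga.
Order: Fontaine, Chaudhari, Halvorsen, Moreau, Tanaka, Varga, Drummond, Greco, Yilmaz.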